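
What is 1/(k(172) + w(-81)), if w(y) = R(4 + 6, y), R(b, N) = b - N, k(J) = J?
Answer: 1/263 ≈ 0.0038023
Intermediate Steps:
w(y) = 10 - y (w(y) = (4 + 6) - y = 10 - y)
1/(k(172) + w(-81)) = 1/(172 + (10 - 1*(-81))) = 1/(172 + (10 + 81)) = 1/(172 + 91) = 1/263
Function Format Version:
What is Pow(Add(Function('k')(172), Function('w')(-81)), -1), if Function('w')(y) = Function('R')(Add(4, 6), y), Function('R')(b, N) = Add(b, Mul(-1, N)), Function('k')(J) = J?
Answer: Rational(1, 263) ≈ 0.0038023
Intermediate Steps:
Function('w')(y) = Add(10, Mul(-1, y)) (Function('w')(y) = Add(Add(4, 6), Mul(-1, y)) = Add(10, Mul(-1, y)))
Pow(Add(Function('k')(172), Function('w')(-81)), -1) = Pow(Add(172, Add(10, Mul(-1, -81))), -1) = Pow(Add(172, Add(10, 81)), -1) = Pow(Add(172, 91), -1) = Pow(263, -1) = Rational(1, 263)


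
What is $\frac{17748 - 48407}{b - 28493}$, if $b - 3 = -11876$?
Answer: $\frac{30659}{40366} \approx 0.75953$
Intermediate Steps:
$b = -11873$ ($b = 3 - 11876 = -11873$)
$\frac{17748 - 48407}{b - 28493} = \frac{17748 - 48407}{-11873 - 28493} = - \frac{30659}{-40366} = \left(-30659\right) \left(- \frac{1}{40366}\right) = \frac{30659}{40366}$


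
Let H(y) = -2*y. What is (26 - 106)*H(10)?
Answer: 1600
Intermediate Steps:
(26 - 106)*H(10) = (26 - 106)*(-2*10) = -80*(-20) = 1600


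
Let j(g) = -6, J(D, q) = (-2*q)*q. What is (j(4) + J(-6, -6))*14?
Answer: -1092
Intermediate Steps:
J(D, q) = -2*q²
(j(4) + J(-6, -6))*14 = (-6 - 2*(-6)²)*14 = (-6 - 2*36)*14 = (-6 - 72)*14 = -78*14 = -1092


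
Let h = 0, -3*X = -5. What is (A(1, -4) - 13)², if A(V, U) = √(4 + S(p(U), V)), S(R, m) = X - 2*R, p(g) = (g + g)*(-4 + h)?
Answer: 332/3 - 130*I*√21/3 ≈ 110.67 - 198.58*I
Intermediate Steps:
X = 5/3 (X = -⅓*(-5) = 5/3 ≈ 1.6667)
p(g) = -8*g (p(g) = (g + g)*(-4 + 0) = (2*g)*(-4) = -8*g)
S(R, m) = 5/3 - 2*R
A(V, U) = √(17/3 + 16*U) (A(V, U) = √(4 + (5/3 - (-16)*U)) = √(4 + (5/3 + 16*U)) = √(17/3 + 16*U))
(A(1, -4) - 13)² = (√(51 + 144*(-4))/3 - 13)² = (√(51 - 576)/3 - 13)² = (√(-525)/3 - 13)² = ((5*I*√21)/3 - 13)² = (5*I*√21/3 - 13)² = (-13 + 5*I*√21/3)²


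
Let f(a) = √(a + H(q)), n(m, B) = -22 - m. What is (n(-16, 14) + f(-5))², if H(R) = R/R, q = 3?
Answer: 32 - 24*I ≈ 32.0 - 24.0*I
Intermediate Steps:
H(R) = 1
f(a) = √(1 + a) (f(a) = √(a + 1) = √(1 + a))
(n(-16, 14) + f(-5))² = ((-22 - 1*(-16)) + √(1 - 5))² = ((-22 + 16) + √(-4))² = (-6 + 2*I)²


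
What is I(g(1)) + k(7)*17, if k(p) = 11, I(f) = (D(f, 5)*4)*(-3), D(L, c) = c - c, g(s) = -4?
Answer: 187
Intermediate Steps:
D(L, c) = 0
I(f) = 0 (I(f) = (0*4)*(-3) = 0*(-3) = 0)
I(g(1)) + k(7)*17 = 0 + 11*17 = 0 + 187 = 187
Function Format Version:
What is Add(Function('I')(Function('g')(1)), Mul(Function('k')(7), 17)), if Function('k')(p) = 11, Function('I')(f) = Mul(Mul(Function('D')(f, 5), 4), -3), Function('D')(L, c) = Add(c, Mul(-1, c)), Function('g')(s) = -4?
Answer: 187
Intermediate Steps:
Function('D')(L, c) = 0
Function('I')(f) = 0 (Function('I')(f) = Mul(Mul(0, 4), -3) = Mul(0, -3) = 0)
Add(Function('I')(Function('g')(1)), Mul(Function('k')(7), 17)) = Add(0, Mul(11, 17)) = Add(0, 187) = 187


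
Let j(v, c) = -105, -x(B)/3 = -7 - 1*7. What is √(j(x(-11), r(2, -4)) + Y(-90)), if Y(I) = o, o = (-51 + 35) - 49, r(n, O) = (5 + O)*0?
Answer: I*√170 ≈ 13.038*I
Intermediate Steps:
r(n, O) = 0
x(B) = 42 (x(B) = -3*(-7 - 1*7) = -3*(-7 - 7) = -3*(-14) = 42)
o = -65 (o = -16 - 49 = -65)
Y(I) = -65
√(j(x(-11), r(2, -4)) + Y(-90)) = √(-105 - 65) = √(-170) = I*√170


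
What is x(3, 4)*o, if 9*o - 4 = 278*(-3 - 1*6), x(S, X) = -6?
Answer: 4996/3 ≈ 1665.3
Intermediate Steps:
o = -2498/9 (o = 4/9 + (278*(-3 - 1*6))/9 = 4/9 + (278*(-3 - 6))/9 = 4/9 + (278*(-9))/9 = 4/9 + (⅑)*(-2502) = 4/9 - 278 = -2498/9 ≈ -277.56)
x(3, 4)*o = -6*(-2498/9) = 4996/3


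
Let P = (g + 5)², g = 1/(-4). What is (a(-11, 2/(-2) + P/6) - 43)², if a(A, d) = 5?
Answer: 1444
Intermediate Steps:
g = -¼ (g = 1*(-¼) = -¼ ≈ -0.25000)
P = 361/16 (P = (-¼ + 5)² = (19/4)² = 361/16 ≈ 22.563)
(a(-11, 2/(-2) + P/6) - 43)² = (5 - 43)² = (-38)² = 1444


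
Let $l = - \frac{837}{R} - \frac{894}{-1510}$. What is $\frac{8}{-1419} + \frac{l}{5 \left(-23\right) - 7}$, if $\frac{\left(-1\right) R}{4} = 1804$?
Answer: $- \frac{981009103}{85741883040} \approx -0.011441$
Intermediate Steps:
$R = -7216$ ($R = \left(-4\right) 1804 = -7216$)
$l = \frac{3857487}{5448080}$ ($l = - \frac{837}{-7216} - \frac{894}{-1510} = \left(-837\right) \left(- \frac{1}{7216}\right) - - \frac{447}{755} = \frac{837}{7216} + \frac{447}{755} = \frac{3857487}{5448080} \approx 0.70805$)
$\frac{8}{-1419} + \frac{l}{5 \left(-23\right) - 7} = \frac{8}{-1419} + \frac{3857487}{5448080 \left(5 \left(-23\right) - 7\right)} = 8 \left(- \frac{1}{1419}\right) + \frac{3857487}{5448080 \left(-115 - 7\right)} = - \frac{8}{1419} + \frac{3857487}{5448080 \left(-122\right)} = - \frac{8}{1419} + \frac{3857487}{5448080} \left(- \frac{1}{122}\right) = - \frac{8}{1419} - \frac{3857487}{664665760} = - \frac{981009103}{85741883040}$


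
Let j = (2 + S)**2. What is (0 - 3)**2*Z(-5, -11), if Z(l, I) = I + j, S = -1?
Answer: -90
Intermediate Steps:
j = 1 (j = (2 - 1)**2 = 1**2 = 1)
Z(l, I) = 1 + I (Z(l, I) = I + 1 = 1 + I)
(0 - 3)**2*Z(-5, -11) = (0 - 3)**2*(1 - 11) = (-3)**2*(-10) = 9*(-10) = -90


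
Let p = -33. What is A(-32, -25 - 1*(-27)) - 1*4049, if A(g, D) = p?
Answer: -4082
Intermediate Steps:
A(g, D) = -33
A(-32, -25 - 1*(-27)) - 1*4049 = -33 - 1*4049 = -33 - 4049 = -4082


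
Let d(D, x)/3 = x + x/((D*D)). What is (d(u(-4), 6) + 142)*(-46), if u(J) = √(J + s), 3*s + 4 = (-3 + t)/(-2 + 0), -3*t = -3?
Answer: -35972/5 ≈ -7194.4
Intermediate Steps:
t = 1 (t = -⅓*(-3) = 1)
s = -1 (s = -4/3 + ((-3 + 1)/(-2 + 0))/3 = -4/3 + (-2/(-2))/3 = -4/3 + (-2*(-½))/3 = -4/3 + (⅓)*1 = -4/3 + ⅓ = -1)
u(J) = √(-1 + J) (u(J) = √(J - 1) = √(-1 + J))
d(D, x) = 3*x + 3*x/D² (d(D, x) = 3*(x + x/((D*D))) = 3*(x + x/(D²)) = 3*(x + x/D²) = 3*x + 3*x/D²)
(d(u(-4), 6) + 142)*(-46) = ((3*6 + 3*6/(√(-1 - 4))²) + 142)*(-46) = ((18 + 3*6/(√(-5))²) + 142)*(-46) = ((18 + 3*6/(I*√5)²) + 142)*(-46) = ((18 + 3*6*(-⅕)) + 142)*(-46) = ((18 - 18/5) + 142)*(-46) = (72/5 + 142)*(-46) = (782/5)*(-46) = -35972/5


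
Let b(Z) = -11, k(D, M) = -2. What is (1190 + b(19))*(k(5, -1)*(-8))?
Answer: 18864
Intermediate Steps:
(1190 + b(19))*(k(5, -1)*(-8)) = (1190 - 11)*(-2*(-8)) = 1179*16 = 18864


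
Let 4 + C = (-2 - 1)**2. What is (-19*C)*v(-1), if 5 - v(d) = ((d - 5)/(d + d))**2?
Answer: 380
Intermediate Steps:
C = 5 (C = -4 + (-2 - 1)**2 = -4 + (-3)**2 = -4 + 9 = 5)
v(d) = 5 - (-5 + d)**2/(4*d**2) (v(d) = 5 - ((d - 5)/(d + d))**2 = 5 - ((-5 + d)/((2*d)))**2 = 5 - ((-5 + d)*(1/(2*d)))**2 = 5 - ((-5 + d)/(2*d))**2 = 5 - (-5 + d)**2/(4*d**2))
(-19*C)*v(-1) = (-19*5)*(5 - 1/4*(-5 - 1)**2/(-1)**2) = -95*(5 - 1/4*1*(-6)**2) = -95*(5 - 1/4*1*36) = -95*(5 - 9) = -95*(-4) = 380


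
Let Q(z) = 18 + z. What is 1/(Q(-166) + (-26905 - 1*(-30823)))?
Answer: 1/3770 ≈ 0.00026525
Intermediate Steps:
1/(Q(-166) + (-26905 - 1*(-30823))) = 1/((18 - 166) + (-26905 - 1*(-30823))) = 1/(-148 + (-26905 + 30823)) = 1/(-148 + 3918) = 1/3770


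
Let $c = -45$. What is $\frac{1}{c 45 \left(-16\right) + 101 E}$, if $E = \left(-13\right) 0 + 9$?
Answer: $\frac{1}{33309} \approx 3.0022 \cdot 10^{-5}$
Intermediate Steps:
$E = 9$ ($E = 0 + 9 = 9$)
$\frac{1}{c 45 \left(-16\right) + 101 E} = \frac{1}{\left(-45\right) 45 \left(-16\right) + 101 \cdot 9} = \frac{1}{\left(-2025\right) \left(-16\right) + 909} = \frac{1}{32400 + 909} = \frac{1}{33309}$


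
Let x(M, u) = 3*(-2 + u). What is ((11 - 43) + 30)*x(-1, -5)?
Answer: 42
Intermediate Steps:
x(M, u) = -6 + 3*u
((11 - 43) + 30)*x(-1, -5) = ((11 - 43) + 30)*(-6 + 3*(-5)) = (-32 + 30)*(-6 - 15) = -2*(-21) = 42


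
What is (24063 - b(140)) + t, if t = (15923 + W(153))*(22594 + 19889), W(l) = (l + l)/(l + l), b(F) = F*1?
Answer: 676523215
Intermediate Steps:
b(F) = F
W(l) = 1 (W(l) = (2*l)/((2*l)) = (2*l)*(1/(2*l)) = 1)
t = 676499292 (t = (15923 + 1)*(22594 + 19889) = 15924*42483 = 676499292)
(24063 - b(140)) + t = (24063 - 1*140) + 676499292 = (24063 - 140) + 676499292 = 23923 + 676499292 = 676523215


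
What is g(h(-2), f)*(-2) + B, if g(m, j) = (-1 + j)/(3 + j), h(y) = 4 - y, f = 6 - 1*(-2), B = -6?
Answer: -80/11 ≈ -7.2727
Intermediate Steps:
f = 8 (f = 6 + 2 = 8)
g(m, j) = (-1 + j)/(3 + j)
g(h(-2), f)*(-2) + B = ((-1 + 8)/(3 + 8))*(-2) - 6 = (7/11)*(-2) - 6 = -14/11 - 6 = -80/11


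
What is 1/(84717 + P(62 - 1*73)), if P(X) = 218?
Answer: 1/84935 ≈ 1.1774e-5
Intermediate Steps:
1/(84717 + P(62 - 1*73)) = 1/(84717 + 218) = 1/84935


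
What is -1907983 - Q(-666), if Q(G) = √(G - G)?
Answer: -1907983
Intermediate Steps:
Q(G) = 0 (Q(G) = √0 = 0)
-1907983 - Q(-666) = -1907983 - 1*0 = -1907983 + 0 = -1907983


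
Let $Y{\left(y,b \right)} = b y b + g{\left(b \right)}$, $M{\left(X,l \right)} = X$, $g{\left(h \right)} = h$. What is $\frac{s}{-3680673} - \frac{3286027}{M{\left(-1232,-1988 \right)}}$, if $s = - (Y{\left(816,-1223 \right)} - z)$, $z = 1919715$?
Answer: $\frac{13596098573003}{4534589136} \approx 2998.3$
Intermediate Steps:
$Y{\left(y,b \right)} = b + y b^{2}$ ($Y{\left(y,b \right)} = b y b + b = y b^{2} + b = b + y b^{2}$)
$s = -1218593926$ ($s = - (- 1223 \left(1 - 997968\right) - 1919715) = - (\left(-1223\right) \left(-997967\right) - 1919715) = - (1220513641 - 1919715) = \left(-1\right) 1218593926 = -1218593926$)
$\frac{s}{-3680673} - \frac{3286027}{M{\left(-1232,-1988 \right)}} = - \frac{1218593926}{-3680673} - \frac{3286027}{-1232} = \left(-1218593926\right) \left(- \frac{1}{3680673}\right) - - \frac{3286027}{1232} = \frac{1218593926}{3680673} + \frac{3286027}{1232} = \frac{13596098573003}{4534589136}$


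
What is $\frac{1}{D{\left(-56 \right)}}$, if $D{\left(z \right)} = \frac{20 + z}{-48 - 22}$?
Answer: $\frac{35}{18} \approx 1.9444$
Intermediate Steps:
$D{\left(z \right)} = - \frac{2}{7} - \frac{z}{70}$ ($D{\left(z \right)} = \frac{20 + z}{-70} = \left(20 + z\right) \left(- \frac{1}{70}\right) = - \frac{2}{7} - \frac{z}{70}$)
$\frac{1}{D{\left(-56 \right)}} = \frac{1}{- \frac{2}{7} - - \frac{4}{5}} = \frac{1}{- \frac{2}{7} + \frac{4}{5}} = \frac{1}{\frac{18}{35}} = \frac{35}{18}$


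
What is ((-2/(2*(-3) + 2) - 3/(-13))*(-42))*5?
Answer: -1995/13 ≈ -153.46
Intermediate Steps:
((-2/(2*(-3) + 2) - 3/(-13))*(-42))*5 = ((-2/(-6 + 2) - 3*(-1/13))*(-42))*5 = ((-2/(-4) + 3/13)*(-42))*5 = ((-2*(-¼) + 3/13)*(-42))*5 = ((½ + 3/13)*(-42))*5 = ((19/26)*(-42))*5 = -399/13*5 = -1995/13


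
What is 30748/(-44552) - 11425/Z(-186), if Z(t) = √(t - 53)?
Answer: -7687/11138 + 11425*I*√239/239 ≈ -0.69016 + 739.02*I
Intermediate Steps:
Z(t) = √(-53 + t)
30748/(-44552) - 11425/Z(-186) = 30748/(-44552) - 11425/√(-53 - 186) = 30748*(-1/44552) - 11425*(-I*√239/239) = -7687/11138 - 11425*(-I*√239/239) = -7687/11138 - (-11425)*I*√239/239 = -7687/11138 + 11425*I*√239/239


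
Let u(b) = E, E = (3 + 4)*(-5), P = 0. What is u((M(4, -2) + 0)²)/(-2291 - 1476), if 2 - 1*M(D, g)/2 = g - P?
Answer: 35/3767 ≈ 0.0092912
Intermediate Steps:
M(D, g) = 4 - 2*g (M(D, g) = 4 - 2*(g - 1*0) = 4 - 2*(g + 0) = 4 - 2*g)
E = -35 (E = 7*(-5) = -35)
u(b) = -35
u((M(4, -2) + 0)²)/(-2291 - 1476) = -35/(-2291 - 1476) = -35/(-3767) = -35*(-1/3767) = 35/3767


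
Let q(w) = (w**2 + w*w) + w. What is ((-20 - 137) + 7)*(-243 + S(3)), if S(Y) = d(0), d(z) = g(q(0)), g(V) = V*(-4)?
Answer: 36450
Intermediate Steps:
q(w) = w + 2*w**2 (q(w) = (w**2 + w**2) + w = 2*w**2 + w = w + 2*w**2)
g(V) = -4*V
d(z) = 0 (d(z) = -0*(1 + 2*0) = -0*(1 + 0) = -0 = -4*0 = 0)
S(Y) = 0
((-20 - 137) + 7)*(-243 + S(3)) = ((-20 - 137) + 7)*(-243 + 0) = (-157 + 7)*(-243) = -150*(-243) = 36450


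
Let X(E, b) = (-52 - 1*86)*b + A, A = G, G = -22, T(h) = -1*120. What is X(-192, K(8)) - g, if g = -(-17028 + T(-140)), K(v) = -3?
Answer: -16756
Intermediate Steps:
T(h) = -120
A = -22
X(E, b) = -22 - 138*b (X(E, b) = (-52 - 1*86)*b - 22 = (-52 - 86)*b - 22 = -138*b - 22 = -22 - 138*b)
g = 17148 (g = -(-17028 - 120) = -1*(-17148) = 17148)
X(-192, K(8)) - g = (-22 - 138*(-3)) - 1*17148 = (-22 + 414) - 17148 = 392 - 17148 = -16756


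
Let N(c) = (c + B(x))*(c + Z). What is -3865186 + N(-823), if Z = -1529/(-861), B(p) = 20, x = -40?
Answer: -2760144724/861 ≈ -3.2057e+6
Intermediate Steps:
Z = 1529/861 (Z = -1529*(-1/861) = 1529/861 ≈ 1.7758)
N(c) = (20 + c)*(1529/861 + c) (N(c) = (c + 20)*(c + 1529/861) = (20 + c)*(1529/861 + c))
-3865186 + N(-823) = -3865186 + (30580/861 + (-823)² + (18749/861)*(-823)) = -3865186 + (30580/861 + 677329 - 15430427/861) = -3865186 + 567780422/861 = -2760144724/861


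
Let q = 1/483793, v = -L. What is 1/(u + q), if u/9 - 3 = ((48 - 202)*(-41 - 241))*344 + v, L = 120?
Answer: 483793/65046953368756 ≈ 7.4376e-9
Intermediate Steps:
v = -120 (v = -1*120 = -120)
q = 1/483793 ≈ 2.0670e-6
u = 134452035 (u = 27 + 9*(((48 - 202)*(-41 - 241))*344 - 120) = 27 + 9*(-154*(-282)*344 - 120) = 27 + 9*(43428*344 - 120) = 27 + 9*(14939232 - 120) = 27 + 9*14939112 = 27 + 134452008 = 134452035)
1/(u + q) = 1/(134452035 + 1/483793) = 1/(65046953368756/483793) = 483793/65046953368756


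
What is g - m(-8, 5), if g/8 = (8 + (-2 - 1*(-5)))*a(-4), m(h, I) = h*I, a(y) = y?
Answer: -312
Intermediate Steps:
m(h, I) = I*h
g = -352 (g = 8*((8 + (-2 - 1*(-5)))*(-4)) = 8*((8 + (-2 + 5))*(-4)) = 8*((8 + 3)*(-4)) = 8*(11*(-4)) = 8*(-44) = -352)
g - m(-8, 5) = -352 - 5*(-8) = -352 - 1*(-40) = -352 + 40 = -312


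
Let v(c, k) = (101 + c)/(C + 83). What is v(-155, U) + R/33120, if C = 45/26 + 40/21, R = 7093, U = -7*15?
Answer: -640989901/1566675360 ≈ -0.40914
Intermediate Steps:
U = -105
C = 1985/546 (C = 45*(1/26) + 40*(1/21) = 45/26 + 40/21 = 1985/546 ≈ 3.6355)
v(c, k) = 55146/47303 + 546*c/47303 (v(c, k) = (101 + c)/(1985/546 + 83) = (101 + c)/(47303/546) = (101 + c)*(546/47303) = 55146/47303 + 546*c/47303)
v(-155, U) + R/33120 = (55146/47303 + (546/47303)*(-155)) + 7093/33120 = (55146/47303 - 84630/47303) + 7093*(1/33120) = -29484/47303 + 7093/33120 = -640989901/1566675360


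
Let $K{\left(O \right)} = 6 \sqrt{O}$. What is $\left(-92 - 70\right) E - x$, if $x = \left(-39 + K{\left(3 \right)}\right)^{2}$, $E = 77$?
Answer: $-14103 + 468 \sqrt{3} \approx -13292.0$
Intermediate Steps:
$x = \left(-39 + 6 \sqrt{3}\right)^{2} \approx 818.4$
$\left(-92 - 70\right) E - x = \left(-92 - 70\right) 77 - \left(1629 - 468 \sqrt{3}\right) = \left(-162\right) 77 - \left(1629 - 468 \sqrt{3}\right) = -12474 - \left(1629 - 468 \sqrt{3}\right) = -14103 + 468 \sqrt{3}$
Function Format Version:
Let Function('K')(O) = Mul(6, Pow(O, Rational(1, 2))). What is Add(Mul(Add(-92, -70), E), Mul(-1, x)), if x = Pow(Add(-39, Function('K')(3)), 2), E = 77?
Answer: Add(-14103, Mul(468, Pow(3, Rational(1, 2)))) ≈ -13292.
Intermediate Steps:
x = Pow(Add(-39, Mul(6, Pow(3, Rational(1, 2)))), 2) ≈ 818.40
Add(Mul(Add(-92, -70), E), Mul(-1, x)) = Add(Mul(Add(-92, -70), 77), Mul(-1, Add(1629, Mul(-468, Pow(3, Rational(1, 2)))))) = Add(Mul(-162, 77), Add(-1629, Mul(468, Pow(3, Rational(1, 2))))) = Add(-12474, Add(-1629, Mul(468, Pow(3, Rational(1, 2))))) = Add(-14103, Mul(468, Pow(3, Rational(1, 2))))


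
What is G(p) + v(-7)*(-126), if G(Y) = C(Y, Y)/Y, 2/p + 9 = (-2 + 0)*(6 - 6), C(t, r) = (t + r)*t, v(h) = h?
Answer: 7934/9 ≈ 881.56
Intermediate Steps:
C(t, r) = t*(r + t) (C(t, r) = (r + t)*t = t*(r + t))
p = -2/9 (p = 2/(-9 + (-2 + 0)*(6 - 6)) = 2/(-9 - 2*0) = 2/(-9 + 0) = 2/(-9) = 2*(-1/9) = -2/9 ≈ -0.22222)
G(Y) = 2*Y (G(Y) = (Y*(Y + Y))/Y = (Y*(2*Y))/Y = (2*Y**2)/Y = 2*Y)
G(p) + v(-7)*(-126) = 2*(-2/9) - 7*(-126) = -4/9 + 882 = 7934/9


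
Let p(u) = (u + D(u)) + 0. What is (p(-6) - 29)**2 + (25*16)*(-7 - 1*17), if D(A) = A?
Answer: -7919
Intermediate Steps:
p(u) = 2*u (p(u) = (u + u) + 0 = 2*u + 0 = 2*u)
(p(-6) - 29)**2 + (25*16)*(-7 - 1*17) = (2*(-6) - 29)**2 + (25*16)*(-7 - 1*17) = (-12 - 29)**2 + 400*(-7 - 17) = (-41)**2 + 400*(-24) = 1681 - 9600 = -7919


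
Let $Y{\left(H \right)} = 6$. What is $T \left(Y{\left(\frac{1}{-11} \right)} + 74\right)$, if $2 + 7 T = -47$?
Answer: $-560$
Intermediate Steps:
$T = -7$ ($T = - \frac{2}{7} + \frac{1}{7} \left(-47\right) = - \frac{2}{7} - \frac{47}{7} = -7$)
$T \left(Y{\left(\frac{1}{-11} \right)} + 74\right) = - 7 \left(6 + 74\right) = \left(-7\right) 80 = -560$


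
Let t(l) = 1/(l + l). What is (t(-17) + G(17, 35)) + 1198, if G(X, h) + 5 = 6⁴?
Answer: 84625/34 ≈ 2489.0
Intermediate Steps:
G(X, h) = 1291 (G(X, h) = -5 + 6⁴ = -5 + 1296 = 1291)
t(l) = 1/(2*l)
(t(-17) + G(17, 35)) + 1198 = ((½)/(-17) + 1291) + 1198 = ((½)*(-1/17) + 1291) + 1198 = (-1/34 + 1291) + 1198 = 43893/34 + 1198 = 84625/34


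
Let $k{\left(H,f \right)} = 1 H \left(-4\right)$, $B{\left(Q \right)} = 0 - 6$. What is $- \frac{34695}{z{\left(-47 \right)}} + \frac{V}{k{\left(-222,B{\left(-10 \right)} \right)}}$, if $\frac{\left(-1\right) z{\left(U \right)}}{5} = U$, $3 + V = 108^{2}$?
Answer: $- \frac{1871255}{13912} \approx -134.51$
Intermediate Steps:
$B{\left(Q \right)} = -6$ ($B{\left(Q \right)} = 0 - 6 = -6$)
$V = 11661$ ($V = -3 + 108^{2} = -3 + 11664 = 11661$)
$z{\left(U \right)} = - 5 U$
$k{\left(H,f \right)} = - 4 H$ ($k{\left(H,f \right)} = H \left(-4\right) = - 4 H$)
$- \frac{34695}{z{\left(-47 \right)}} + \frac{V}{k{\left(-222,B{\left(-10 \right)} \right)}} = - \frac{34695}{\left(-5\right) \left(-47\right)} + \frac{11661}{\left(-4\right) \left(-222\right)} = - \frac{34695}{235} + \frac{11661}{888} = \left(-34695\right) \frac{1}{235} + 11661 \cdot \frac{1}{888} = - \frac{6939}{47} + \frac{3887}{296} = - \frac{1871255}{13912}$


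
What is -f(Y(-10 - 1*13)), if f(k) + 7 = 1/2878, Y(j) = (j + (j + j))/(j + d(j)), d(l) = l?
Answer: 20145/2878 ≈ 6.9996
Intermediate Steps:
Y(j) = 3/2 (Y(j) = (j + (j + j))/(j + j) = (j + 2*j)/((2*j)) = (3*j)*(1/(2*j)) = 3/2)
f(k) = -20145/2878 (f(k) = -7 + 1/2878 = -20145/2878)
-f(Y(-10 - 1*13)) = -1*(-20145/2878) = 20145/2878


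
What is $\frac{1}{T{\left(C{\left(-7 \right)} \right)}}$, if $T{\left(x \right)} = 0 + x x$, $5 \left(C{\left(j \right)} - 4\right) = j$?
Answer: $\frac{25}{169} \approx 0.14793$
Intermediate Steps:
$C{\left(j \right)} = 4 + \frac{j}{5}$
$T{\left(x \right)} = x^{2}$ ($T{\left(x \right)} = 0 + x^{2} = x^{2}$)
$\frac{1}{T{\left(C{\left(-7 \right)} \right)}} = \frac{1}{\left(4 + \frac{1}{5} \left(-7\right)\right)^{2}} = \frac{1}{\left(4 - \frac{7}{5}\right)^{2}} = \frac{1}{\left(\frac{13}{5}\right)^{2}} = \frac{1}{\frac{169}{25}} = \frac{25}{169}$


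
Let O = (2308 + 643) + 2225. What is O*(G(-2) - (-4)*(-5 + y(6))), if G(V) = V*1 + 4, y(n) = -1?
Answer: -113872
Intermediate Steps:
O = 5176 (O = 2951 + 2225 = 5176)
G(V) = 4 + V (G(V) = V + 4 = 4 + V)
O*(G(-2) - (-4)*(-5 + y(6))) = 5176*((4 - 2) - (-4)*(-5 - 1)) = 5176*(2 - (-4)*(-6)) = 5176*(2 - 1*24) = 5176*(2 - 24) = 5176*(-22) = -113872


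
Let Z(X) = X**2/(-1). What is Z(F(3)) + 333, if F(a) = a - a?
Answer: 333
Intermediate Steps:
F(a) = 0
Z(X) = -X**2
Z(F(3)) + 333 = -1*0**2 + 333 = -1*0 + 333 = 0 + 333 = 333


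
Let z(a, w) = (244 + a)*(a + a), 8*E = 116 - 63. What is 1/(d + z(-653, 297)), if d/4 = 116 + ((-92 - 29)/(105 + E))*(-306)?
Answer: 893/478598706 ≈ 1.8659e-6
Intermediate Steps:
E = 53/8 (E = (116 - 63)/8 = (⅛)*53 = 53/8 ≈ 6.6250)
z(a, w) = 2*a*(244 + a) (z(a, w) = (244 + a)*(2*a) = 2*a*(244 + a))
d = 1599184/893 (d = 4*(116 + ((-92 - 29)/(105 + 53/8))*(-306)) = 4*(116 - 121/893/8*(-306)) = 4*(116 - 121*8/893*(-306)) = 4*(116 - 968/893*(-306)) = 4*(116 + 296208/893) = 4*(399796/893) = 1599184/893 ≈ 1790.8)
1/(d + z(-653, 297)) = 1/(1599184/893 + 2*(-653)*(244 - 653)) = 1/(1599184/893 + 2*(-653)*(-409)) = 1/(1599184/893 + 534154) = 1/(478598706/893) = 893/478598706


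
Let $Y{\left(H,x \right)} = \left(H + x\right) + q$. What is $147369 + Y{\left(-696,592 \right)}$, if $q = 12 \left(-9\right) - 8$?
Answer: $147149$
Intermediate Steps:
$q = -116$ ($q = -108 - 8 = -116$)
$Y{\left(H,x \right)} = -116 + H + x$ ($Y{\left(H,x \right)} = \left(H + x\right) - 116 = -116 + H + x$)
$147369 + Y{\left(-696,592 \right)} = 147369 - 220 = 147149$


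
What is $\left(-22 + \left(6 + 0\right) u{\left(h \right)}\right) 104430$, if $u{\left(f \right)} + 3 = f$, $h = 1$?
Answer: $-3550620$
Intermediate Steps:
$u{\left(f \right)} = -3 + f$
$\left(-22 + \left(6 + 0\right) u{\left(h \right)}\right) 104430 = \left(-22 + \left(6 + 0\right) \left(-3 + 1\right)\right) 104430 = \left(-22 + 6 \left(-2\right)\right) 104430 = \left(-22 - 12\right) 104430 = \left(-34\right) 104430 = -3550620$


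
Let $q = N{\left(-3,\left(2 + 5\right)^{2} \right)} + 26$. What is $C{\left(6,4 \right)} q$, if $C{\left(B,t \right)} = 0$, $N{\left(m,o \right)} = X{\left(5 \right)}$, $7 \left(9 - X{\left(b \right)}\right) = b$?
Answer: $0$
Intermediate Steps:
$X{\left(b \right)} = 9 - \frac{b}{7}$
$N{\left(m,o \right)} = \frac{58}{7}$ ($N{\left(m,o \right)} = 9 - \frac{5}{7} = \frac{58}{7}$)
$q = \frac{240}{7}$ ($q = \frac{58}{7} + 26 = \frac{240}{7} \approx 34.286$)
$C{\left(6,4 \right)} q = 0 \cdot \frac{240}{7} = 0$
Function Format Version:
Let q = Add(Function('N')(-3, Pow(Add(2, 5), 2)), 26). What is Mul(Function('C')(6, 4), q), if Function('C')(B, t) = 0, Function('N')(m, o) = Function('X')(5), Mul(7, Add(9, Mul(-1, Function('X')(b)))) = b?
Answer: 0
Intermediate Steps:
Function('X')(b) = Add(9, Mul(Rational(-1, 7), b))
Function('N')(m, o) = Rational(58, 7) (Function('N')(m, o) = Add(9, Mul(Rational(-1, 7), 5)) = Add(9, Rational(-5, 7)) = Rational(58, 7))
q = Rational(240, 7) (q = Add(Rational(58, 7), 26) = Rational(240, 7) ≈ 34.286)
Mul(Function('C')(6, 4), q) = Mul(0, Rational(240, 7)) = 0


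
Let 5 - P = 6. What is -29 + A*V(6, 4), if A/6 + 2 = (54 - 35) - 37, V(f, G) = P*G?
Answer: 451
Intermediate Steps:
P = -1 (P = 5 - 1*6 = 5 - 6 = -1)
V(f, G) = -G
A = -120 (A = -12 + 6*((54 - 35) - 37) = -12 + 6*(19 - 37) = -12 + 6*(-18) = -12 - 108 = -120)
-29 + A*V(6, 4) = -29 - (-120)*4 = -29 - 120*(-4) = -29 + 480 = 451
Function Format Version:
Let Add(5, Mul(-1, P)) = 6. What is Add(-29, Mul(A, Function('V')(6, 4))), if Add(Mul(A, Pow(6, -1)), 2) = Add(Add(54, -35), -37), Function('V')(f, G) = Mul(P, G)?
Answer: 451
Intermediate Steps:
P = -1 (P = Add(5, Mul(-1, 6)) = Add(5, -6) = -1)
Function('V')(f, G) = Mul(-1, G)
A = -120 (A = Add(-12, Mul(6, Add(Add(54, -35), -37))) = Add(-12, Mul(6, Add(19, -37))) = Add(-12, Mul(6, -18)) = Add(-12, -108) = -120)
Add(-29, Mul(A, Function('V')(6, 4))) = Add(-29, Mul(-120, Mul(-1, 4))) = Add(-29, Mul(-120, -4)) = Add(-29, 480) = 451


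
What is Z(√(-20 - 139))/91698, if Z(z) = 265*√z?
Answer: 265*159^(¼)*√I/91698 ≈ 0.0072564 + 0.0072564*I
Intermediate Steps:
Z(√(-20 - 139))/91698 = (265*√(√(-20 - 139)))/91698 = (265*√(√(-159)))*(1/91698) = (265*√(I*√159))*(1/91698) = (265*(159^(¼)*√I))*(1/91698) = (265*159^(¼)*√I)*(1/91698) = 265*159^(¼)*√I/91698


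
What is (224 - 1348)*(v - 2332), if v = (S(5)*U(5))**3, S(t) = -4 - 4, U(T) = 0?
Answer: 2621168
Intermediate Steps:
S(t) = -8
v = 0 (v = (-8*0)**3 = 0**3 = 0)
(224 - 1348)*(v - 2332) = (224 - 1348)*(0 - 2332) = -1124*(-2332) = 2621168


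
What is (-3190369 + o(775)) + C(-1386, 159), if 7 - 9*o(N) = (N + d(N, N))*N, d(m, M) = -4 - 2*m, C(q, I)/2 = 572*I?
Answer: -8824175/3 ≈ -2.9414e+6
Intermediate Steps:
C(q, I) = 1144*I (C(q, I) = 2*(572*I) = 1144*I)
o(N) = 7/9 - N*(-4 - N)/9 (o(N) = 7/9 - (N + (-4 - 2*N))*N/9 = 7/9 - (-4 - N)*N/9 = 7/9 - N*(-4 - N)/9)
(-3190369 + o(775)) + C(-1386, 159) = (-3190369 + (7/9 + (1/9)*775**2 + (4/9)*775)) + 1144*159 = (-3190369 + (7/9 + (1/9)*600625 + 3100/9)) + 181896 = (-3190369 + (7/9 + 600625/9 + 3100/9)) + 181896 = (-3190369 + 201244/3) + 181896 = -9369863/3 + 181896 = -8824175/3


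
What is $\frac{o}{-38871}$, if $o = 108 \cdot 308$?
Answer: $- \frac{528}{617} \approx -0.85575$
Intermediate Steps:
$o = 33264$
$\frac{o}{-38871} = \frac{33264}{-38871} = 33264 \left(- \frac{1}{38871}\right) = - \frac{528}{617}$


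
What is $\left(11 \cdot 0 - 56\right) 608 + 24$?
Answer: $-34024$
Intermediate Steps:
$\left(11 \cdot 0 - 56\right) 608 + 24 = \left(0 - 56\right) 608 + 24 = \left(-56\right) 608 + 24 = -34048 + 24 = -34024$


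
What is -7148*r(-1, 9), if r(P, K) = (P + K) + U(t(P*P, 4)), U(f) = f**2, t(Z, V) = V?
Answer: -171552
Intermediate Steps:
r(P, K) = 16 + K + P (r(P, K) = (P + K) + 4**2 = (K + P) + 16 = 16 + K + P)
-7148*r(-1, 9) = -7148*(16 + 9 - 1) = -7148*24 = -171552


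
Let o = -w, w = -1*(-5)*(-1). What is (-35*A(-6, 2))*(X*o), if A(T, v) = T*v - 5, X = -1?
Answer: -2975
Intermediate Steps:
w = -5 (w = 5*(-1) = -5)
A(T, v) = -5 + T*v
o = 5 (o = -1*(-5) = 5)
(-35*A(-6, 2))*(X*o) = (-35*(-5 - 6*2))*(-1*5) = -35*(-5 - 12)*(-5) = -35*(-17)*(-5) = 595*(-5) = -2975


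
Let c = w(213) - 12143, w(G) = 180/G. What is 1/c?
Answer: -71/862093 ≈ -8.2358e-5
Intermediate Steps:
c = -862093/71 (c = 180/213 - 12143 = 180*(1/213) - 12143 = 60/71 - 12143 = -862093/71 ≈ -12142.)
1/c = 1/(-862093/71) = -71/862093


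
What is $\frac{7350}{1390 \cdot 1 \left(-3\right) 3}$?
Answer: $- \frac{245}{417} \approx -0.58753$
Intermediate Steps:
$\frac{7350}{1390 \cdot 1 \left(-3\right) 3} = \frac{7350}{1390 \left(\left(-3\right) 3\right)} = \frac{7350}{1390 \left(-9\right)} = \frac{7350}{-12510} = 7350 \left(- \frac{1}{12510}\right) = - \frac{245}{417}$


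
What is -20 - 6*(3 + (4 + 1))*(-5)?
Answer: 220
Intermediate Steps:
-20 - 6*(3 + (4 + 1))*(-5) = -20 - 6*(3 + 5)*(-5) = -20 - 48*(-5) = -20 - 6*(-40) = -20 + 240 = 220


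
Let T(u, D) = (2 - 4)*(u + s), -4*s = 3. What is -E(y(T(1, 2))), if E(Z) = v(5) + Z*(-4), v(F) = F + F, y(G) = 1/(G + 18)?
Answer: -342/35 ≈ -9.7714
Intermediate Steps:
s = -3/4 (s = -1/4*3 = -3/4 ≈ -0.75000)
T(u, D) = 3/2 - 2*u (T(u, D) = (2 - 4)*(u - 3/4) = -2*(-3/4 + u) = 3/2 - 2*u)
y(G) = 1/(18 + G)
v(F) = 2*F
E(Z) = 10 - 4*Z (E(Z) = 2*5 + Z*(-4) = 10 - 4*Z)
-E(y(T(1, 2))) = -(10 - 4/(18 + (3/2 - 2*1))) = -(10 - 4/(18 + (3/2 - 2))) = -(10 - 4/(18 - 1/2)) = -(10 - 4/35/2) = -(10 - 4*2/35) = -(10 - 8/35) = -1*342/35 = -342/35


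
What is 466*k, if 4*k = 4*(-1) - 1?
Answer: -1165/2 ≈ -582.50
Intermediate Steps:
k = -5/4 (k = (4*(-1) - 1)/4 = (-4 - 1)/4 = (1/4)*(-5) = -5/4 ≈ -1.2500)
466*k = 466*(-5/4) = -1165/2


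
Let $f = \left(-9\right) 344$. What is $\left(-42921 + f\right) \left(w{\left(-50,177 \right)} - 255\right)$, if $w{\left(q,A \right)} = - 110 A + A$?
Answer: $899540316$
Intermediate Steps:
$w{\left(q,A \right)} = - 109 A$
$f = -3096$
$\left(-42921 + f\right) \left(w{\left(-50,177 \right)} - 255\right) = \left(-42921 - 3096\right) \left(\left(-109\right) 177 - 255\right) = - 46017 \left(-19293 - 255\right) = \left(-46017\right) \left(-19548\right) = 899540316$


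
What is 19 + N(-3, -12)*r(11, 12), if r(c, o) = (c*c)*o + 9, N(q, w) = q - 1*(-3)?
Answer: 19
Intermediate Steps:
N(q, w) = 3 + q (N(q, w) = q + 3 = 3 + q)
r(c, o) = 9 + o*c² (r(c, o) = c²*o + 9 = o*c² + 9 = 9 + o*c²)
19 + N(-3, -12)*r(11, 12) = 19 + (3 - 3)*(9 + 12*11²) = 19 + 0*(9 + 12*121) = 19 + 0*(9 + 1452) = 19 + 0*1461 = 19 + 0 = 19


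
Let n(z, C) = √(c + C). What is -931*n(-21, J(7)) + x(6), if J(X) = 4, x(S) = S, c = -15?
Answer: 6 - 931*I*√11 ≈ 6.0 - 3087.8*I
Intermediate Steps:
n(z, C) = √(-15 + C)
-931*n(-21, J(7)) + x(6) = -931*√(-15 + 4) + 6 = -931*I*√11 + 6 = 6 - 931*I*√11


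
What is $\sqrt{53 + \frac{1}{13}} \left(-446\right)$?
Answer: $- \frac{446 \sqrt{8970}}{13} \approx -3249.3$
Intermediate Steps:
$\sqrt{53 + \frac{1}{13}} \left(-446\right) = \sqrt{\frac{690}{13}} \left(-446\right) = \frac{\sqrt{8970}}{13} \left(-446\right) = - \frac{446 \sqrt{8970}}{13}$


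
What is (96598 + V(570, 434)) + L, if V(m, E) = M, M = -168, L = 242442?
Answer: 338872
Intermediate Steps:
V(m, E) = -168
(96598 + V(570, 434)) + L = (96598 - 168) + 242442 = 96430 + 242442 = 338872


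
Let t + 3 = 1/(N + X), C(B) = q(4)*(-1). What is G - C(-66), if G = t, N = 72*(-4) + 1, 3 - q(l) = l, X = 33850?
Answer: -134251/33563 ≈ -4.0000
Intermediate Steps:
q(l) = 3 - l
C(B) = 1 (C(B) = (3 - 1*4)*(-1) = (3 - 4)*(-1) = -1*(-1) = 1)
N = -287 (N = -288 + 1 = -287)
t = -100688/33563 (t = -3 + 1/(-287 + 33850) = -3 + 1/33563 = -100688/33563 ≈ -3.0000)
G = -100688/33563 ≈ -3.0000
G - C(-66) = -100688/33563 - 1*1 = -100688/33563 - 1 = -134251/33563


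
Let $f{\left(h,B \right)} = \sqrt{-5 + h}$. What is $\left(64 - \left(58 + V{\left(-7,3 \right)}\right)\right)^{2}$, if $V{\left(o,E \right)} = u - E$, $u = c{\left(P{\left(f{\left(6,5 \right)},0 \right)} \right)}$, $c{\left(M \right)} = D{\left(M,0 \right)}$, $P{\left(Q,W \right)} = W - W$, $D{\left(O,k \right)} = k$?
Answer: $81$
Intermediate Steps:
$P{\left(Q,W \right)} = 0$
$c{\left(M \right)} = 0$
$u = 0$
$V{\left(o,E \right)} = - E$ ($V{\left(o,E \right)} = 0 - E = - E$)
$\left(64 - \left(58 + V{\left(-7,3 \right)}\right)\right)^{2} = \left(64 - \left(58 - 3\right)\right)^{2} = \left(64 - 55\right)^{2} = 9^{2} = 81$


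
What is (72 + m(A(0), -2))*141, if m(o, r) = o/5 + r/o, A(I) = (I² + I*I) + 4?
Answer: 101943/10 ≈ 10194.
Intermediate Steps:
A(I) = 4 + 2*I² (A(I) = (I² + I²) + 4 = 2*I² + 4 = 4 + 2*I²)
m(o, r) = o/5 + r/o (m(o, r) = o*(⅕) + r/o = o/5 + r/o)
(72 + m(A(0), -2))*141 = (72 + ((4 + 2*0²)/5 - 2/(4 + 2*0²)))*141 = (72 + ((4 + 2*0)/5 - 2/(4 + 2*0)))*141 = (72 + ((4 + 0)/5 - 2/(4 + 0)))*141 = (72 + ((⅕)*4 - 2/4))*141 = (72 + (⅘ - 2*¼))*141 = (72 + (⅘ - ½))*141 = (72 + 3/10)*141 = (723/10)*141 = 101943/10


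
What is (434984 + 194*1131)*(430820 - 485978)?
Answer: -36095284884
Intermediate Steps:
(434984 + 194*1131)*(430820 - 485978) = (434984 + 219414)*(-55158) = 654398*(-55158) = -36095284884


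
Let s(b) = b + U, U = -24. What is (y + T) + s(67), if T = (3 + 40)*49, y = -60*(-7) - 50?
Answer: 2520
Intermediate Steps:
y = 370 (y = 420 - 50 = 370)
T = 2107 (T = 43*49 = 2107)
s(b) = -24 + b (s(b) = b - 24 = -24 + b)
(y + T) + s(67) = (370 + 2107) + (-24 + 67) = 2477 + 43 = 2520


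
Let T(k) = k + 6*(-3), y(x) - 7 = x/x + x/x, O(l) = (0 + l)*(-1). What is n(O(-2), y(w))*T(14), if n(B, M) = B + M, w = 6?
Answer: -44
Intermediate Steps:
O(l) = -l (O(l) = l*(-1) = -l)
y(x) = 9 (y(x) = 7 + (x/x + x/x) = 7 + (1 + 1) = 7 + 2 = 9)
T(k) = -18 + k (T(k) = k - 18 = -18 + k)
n(O(-2), y(w))*T(14) = (-1*(-2) + 9)*(-18 + 14) = (2 + 9)*(-4) = 11*(-4) = -44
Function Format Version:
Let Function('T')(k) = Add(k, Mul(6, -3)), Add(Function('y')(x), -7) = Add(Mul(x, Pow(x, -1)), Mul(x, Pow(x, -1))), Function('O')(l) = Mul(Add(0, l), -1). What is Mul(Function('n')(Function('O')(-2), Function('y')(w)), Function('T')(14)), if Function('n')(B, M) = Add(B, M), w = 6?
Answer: -44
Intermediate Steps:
Function('O')(l) = Mul(-1, l) (Function('O')(l) = Mul(l, -1) = Mul(-1, l))
Function('y')(x) = 9 (Function('y')(x) = Add(7, Add(Mul(x, Pow(x, -1)), Mul(x, Pow(x, -1)))) = Add(7, Add(1, 1)) = Add(7, 2) = 9)
Function('T')(k) = Add(-18, k) (Function('T')(k) = Add(k, -18) = Add(-18, k))
Mul(Function('n')(Function('O')(-2), Function('y')(w)), Function('T')(14)) = Mul(Add(Mul(-1, -2), 9), Add(-18, 14)) = Mul(Add(2, 9), -4) = Mul(11, -4) = -44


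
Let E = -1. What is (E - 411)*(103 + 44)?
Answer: -60564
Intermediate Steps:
(E - 411)*(103 + 44) = (-1 - 411)*(103 + 44) = -412*147 = -60564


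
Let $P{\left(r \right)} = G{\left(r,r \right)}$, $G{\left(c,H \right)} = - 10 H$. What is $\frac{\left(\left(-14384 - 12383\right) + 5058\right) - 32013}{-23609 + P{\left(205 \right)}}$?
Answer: $\frac{53722}{25659} \approx 2.0937$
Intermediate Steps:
$P{\left(r \right)} = - 10 r$
$\frac{\left(\left(-14384 - 12383\right) + 5058\right) - 32013}{-23609 + P{\left(205 \right)}} = \frac{\left(\left(-14384 - 12383\right) + 5058\right) - 32013}{-23609 - 2050} = \frac{\left(-26767 + 5058\right) - 32013}{-23609 - 2050} = \frac{-21709 - 32013}{-25659} = \left(-53722\right) \left(- \frac{1}{25659}\right) = \frac{53722}{25659}$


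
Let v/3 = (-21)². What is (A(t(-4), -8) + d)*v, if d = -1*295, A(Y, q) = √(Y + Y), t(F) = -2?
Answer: -390285 + 2646*I ≈ -3.9029e+5 + 2646.0*I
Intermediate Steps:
v = 1323 (v = 3*(-21)² = 3*441 = 1323)
A(Y, q) = √2*√Y (A(Y, q) = √(2*Y) = √2*√Y)
d = -295
(A(t(-4), -8) + d)*v = (√2*√(-2) - 295)*1323 = (√2*(I*√2) - 295)*1323 = (2*I - 295)*1323 = (-295 + 2*I)*1323 = -390285 + 2646*I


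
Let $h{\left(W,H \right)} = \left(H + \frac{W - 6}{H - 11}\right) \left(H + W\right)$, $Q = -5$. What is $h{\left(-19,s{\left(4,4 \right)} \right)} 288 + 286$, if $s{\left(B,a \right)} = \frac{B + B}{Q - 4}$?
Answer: $- \frac{6420614}{963} \approx -6667.3$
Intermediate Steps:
$s{\left(B,a \right)} = - \frac{2 B}{9}$ ($s{\left(B,a \right)} = \frac{B + B}{-5 - 4} = \frac{2 B}{-9} = 2 B \left(- \frac{1}{9}\right) = - \frac{2 B}{9}$)
$h{\left(W,H \right)} = \left(H + W\right) \left(H + \frac{-6 + W}{-11 + H}\right)$ ($h{\left(W,H \right)} = \left(H + \frac{-6 + W}{-11 + H}\right) \left(H + W\right) = \left(H + W\right) \left(H + \frac{-6 + W}{-11 + H}\right)$)
$h{\left(-19,s{\left(4,4 \right)} \right)} 288 + 286 = \frac{\left(\left(- \frac{2}{9}\right) 4\right)^{3} + \left(-19\right)^{2} - 11 \left(\left(- \frac{2}{9}\right) 4\right)^{2} - 6 \left(\left(- \frac{2}{9}\right) 4\right) - -114 - 19 \left(\left(- \frac{2}{9}\right) 4\right)^{2} - 10 \left(\left(- \frac{2}{9}\right) 4\right) \left(-19\right)}{-11 - \frac{8}{9}} \cdot 288 + 286 = \frac{\left(- \frac{8}{9}\right)^{3} + 361 - 11 \left(- \frac{8}{9}\right)^{2} - - \frac{16}{3} + 114 - 19 \left(- \frac{8}{9}\right)^{2} - \left(- \frac{80}{9}\right) \left(-19\right)}{-11 - \frac{8}{9}} \cdot 288 + 286 = \frac{- \frac{512}{729} + 361 - \frac{704}{81} + \frac{16}{3} + 114 - \frac{1216}{81} - \frac{1520}{9}}{- \frac{107}{9}} \cdot 288 + 286 = - \frac{9 \left(- \frac{512}{729} + 361 - \frac{704}{81} + \frac{16}{3} + 114 - \frac{1216}{81} - \frac{1520}{9}\right)}{107} \cdot 288 + 286 = \left(- \frac{9}{107}\right) \frac{209251}{729} \cdot 288 + 286 = \left(- \frac{209251}{8667}\right) 288 + 286 = - \frac{6696032}{963} + 286 = - \frac{6420614}{963}$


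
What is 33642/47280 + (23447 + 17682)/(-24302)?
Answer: -93917603/95749880 ≈ -0.98086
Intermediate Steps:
33642/47280 + (23447 + 17682)/(-24302) = 33642*(1/47280) + 41129*(-1/24302) = 5607/7880 - 41129/24302 = -93917603/95749880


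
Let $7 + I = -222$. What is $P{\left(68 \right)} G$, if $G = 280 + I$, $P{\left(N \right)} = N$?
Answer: $3468$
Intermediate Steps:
$I = -229$ ($I = -7 - 222 = -229$)
$G = 51$ ($G = 280 - 229 = 51$)
$P{\left(68 \right)} G = 68 \cdot 51 = 3468$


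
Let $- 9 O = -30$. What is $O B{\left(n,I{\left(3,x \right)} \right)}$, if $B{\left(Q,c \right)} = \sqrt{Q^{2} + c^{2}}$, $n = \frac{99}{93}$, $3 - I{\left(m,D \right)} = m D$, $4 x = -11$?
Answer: $\frac{5 \sqrt{218161}}{62} \approx 37.667$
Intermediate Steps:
$O = \frac{10}{3}$ ($O = \left(- \frac{1}{9}\right) \left(-30\right) = \frac{10}{3} \approx 3.3333$)
$x = - \frac{11}{4}$ ($x = \frac{1}{4} \left(-11\right) = - \frac{11}{4} \approx -2.75$)
$I{\left(m,D \right)} = 3 - D m$ ($I{\left(m,D \right)} = 3 - m D = 3 - D m$)
$n = \frac{33}{31}$ ($n = 99 \cdot \frac{1}{93} = \frac{33}{31} \approx 1.0645$)
$O B{\left(n,I{\left(3,x \right)} \right)} = \frac{10 \sqrt{\left(\frac{33}{31}\right)^{2} + \left(3 - \left(- \frac{11}{4}\right) 3\right)^{2}}}{3} = \frac{10 \sqrt{\frac{1089}{961} + \left(3 + \frac{33}{4}\right)^{2}}}{3} = \frac{10 \sqrt{\frac{1089}{961} + \left(\frac{45}{4}\right)^{2}}}{3} = \frac{10 \sqrt{\frac{1089}{961} + \frac{2025}{16}}}{3} = \frac{10 \sqrt{\frac{1963449}{15376}}}{3} = \frac{10 \frac{3 \sqrt{218161}}{124}}{3} = \frac{5 \sqrt{218161}}{62}$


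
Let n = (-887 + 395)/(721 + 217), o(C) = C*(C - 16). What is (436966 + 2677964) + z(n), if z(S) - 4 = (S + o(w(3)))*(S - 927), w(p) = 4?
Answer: 695063932396/219961 ≈ 3.1599e+6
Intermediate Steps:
o(C) = C*(-16 + C)
n = -246/469 (n = -492/938 = -492*1/938 = -246/469 ≈ -0.52452)
z(S) = 4 + (-927 + S)*(-48 + S) (z(S) = 4 + (S + 4*(-16 + 4))*(S - 927) = 4 + (S + 4*(-12))*(-927 + S) = 4 + (S - 48)*(-927 + S) = 4 + (-48 + S)*(-927 + S) = 4 + (-927 + S)*(-48 + S))
(436966 + 2677964) + z(n) = (436966 + 2677964) + (44500 + (-246/469)² - 975*(-246/469)) = 3114930 + (44500 + 60516/219961 + 239850/469) = 3114930 + 9900814666/219961 = 695063932396/219961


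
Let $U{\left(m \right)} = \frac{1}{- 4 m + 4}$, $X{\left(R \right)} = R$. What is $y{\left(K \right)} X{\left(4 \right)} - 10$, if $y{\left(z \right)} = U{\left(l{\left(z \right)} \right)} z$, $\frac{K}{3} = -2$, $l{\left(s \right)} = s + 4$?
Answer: $-12$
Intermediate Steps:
$l{\left(s \right)} = 4 + s$
$K = -6$ ($K = 3 \left(-2\right) = -6$)
$U{\left(m \right)} = \frac{1}{4 - 4 m}$
$y{\left(z \right)} = - \frac{z}{12 + 4 z}$ ($y{\left(z \right)} = - \frac{1}{-4 + 4 \left(4 + z\right)} z = - \frac{1}{-4 + \left(16 + 4 z\right)} z = - \frac{1}{12 + 4 z} z = - \frac{z}{12 + 4 z}$)
$y{\left(K \right)} X{\left(4 \right)} - 10 = \left(-1\right) \left(-6\right) \frac{1}{12 + 4 \left(-6\right)} 4 - 10 = \left(-1\right) \left(-6\right) \frac{1}{12 - 24} \cdot 4 - 10 = \left(-1\right) \left(-6\right) \frac{1}{-12} \cdot 4 - 10 = \left(-1\right) \left(-6\right) \left(- \frac{1}{12}\right) 4 - 10 = \left(- \frac{1}{2}\right) 4 - 10 = -2 - 10 = -12$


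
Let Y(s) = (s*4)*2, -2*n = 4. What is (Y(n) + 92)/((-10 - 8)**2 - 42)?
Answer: 38/141 ≈ 0.26950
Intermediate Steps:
n = -2 (n = -1/2*4 = -2)
Y(s) = 8*s (Y(s) = (4*s)*2 = 8*s)
(Y(n) + 92)/((-10 - 8)**2 - 42) = (8*(-2) + 92)/((-10 - 8)**2 - 42) = (-16 + 92)/((-18)**2 - 42) = 76/(324 - 42) = 76/282 = 76*(1/282) = 38/141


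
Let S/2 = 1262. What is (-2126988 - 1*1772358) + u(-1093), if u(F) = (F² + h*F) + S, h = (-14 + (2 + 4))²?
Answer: -2772125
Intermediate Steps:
S = 2524 (S = 2*1262 = 2524)
h = 64 (h = (-14 + 6)² = (-8)² = 64)
u(F) = 2524 + F² + 64*F (u(F) = (F² + 64*F) + 2524 = 2524 + F² + 64*F)
(-2126988 - 1*1772358) + u(-1093) = (-2126988 - 1*1772358) + (2524 + (-1093)² + 64*(-1093)) = (-2126988 - 1772358) + (2524 + 1194649 - 69952) = -3899346 + 1127221 = -2772125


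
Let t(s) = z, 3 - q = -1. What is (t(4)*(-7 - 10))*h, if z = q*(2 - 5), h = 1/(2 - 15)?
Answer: -204/13 ≈ -15.692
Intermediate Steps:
q = 4 (q = 3 - 1*(-1) = 3 + 1 = 4)
h = -1/13 (h = 1/(-13) = -1/13 ≈ -0.076923)
z = -12 (z = 4*(2 - 5) = 4*(-3) = -12)
t(s) = -12
(t(4)*(-7 - 10))*h = -12*(-7 - 10)*(-1/13) = -12*(-17)*(-1/13) = 204*(-1/13) = -204/13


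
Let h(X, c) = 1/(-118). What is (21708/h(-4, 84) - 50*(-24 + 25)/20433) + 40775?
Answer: -51506873027/20433 ≈ -2.5208e+6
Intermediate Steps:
h(X, c) = -1/118
(21708/h(-4, 84) - 50*(-24 + 25)/20433) + 40775 = (21708/(-1/118) - 50*(-24 + 25)/20433) + 40775 = (21708*(-118) - 50*1*(1/20433)) + 40775 = (-2561544 - 50*1/20433) + 40775 = (-2561544 - 50/20433) + 40775 = -52340028602/20433 + 40775 = -51506873027/20433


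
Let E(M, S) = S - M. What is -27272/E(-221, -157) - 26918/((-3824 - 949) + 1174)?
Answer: -12053647/28792 ≈ -418.65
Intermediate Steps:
-27272/E(-221, -157) - 26918/((-3824 - 949) + 1174) = -27272/(-157 - 1*(-221)) - 26918/((-3824 - 949) + 1174) = -27272/(-157 + 221) - 26918/(-4773 + 1174) = -27272/64 - 26918/(-3599) = -27272*1/64 - 26918*(-1/3599) = -3409/8 + 26918/3599 = -12053647/28792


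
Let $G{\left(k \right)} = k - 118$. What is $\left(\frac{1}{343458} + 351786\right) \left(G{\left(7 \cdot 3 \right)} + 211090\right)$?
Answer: $\frac{8497652769222359}{114486} \approx 7.4224 \cdot 10^{10}$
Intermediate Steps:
$G{\left(k \right)} = -118 + k$ ($G{\left(k \right)} = k - 118 = -118 + k$)
$\left(\frac{1}{343458} + 351786\right) \left(G{\left(7 \cdot 3 \right)} + 211090\right) = \left(\frac{1}{343458} + 351786\right) \left(\left(-118 + 7 \cdot 3\right) + 211090\right) = \left(\frac{1}{343458} + 351786\right) \left(\left(-118 + 21\right) + 211090\right) = \frac{120823715989 \left(-97 + 211090\right)}{343458} = \frac{120823715989}{343458} \cdot 210993 = \frac{8497652769222359}{114486}$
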